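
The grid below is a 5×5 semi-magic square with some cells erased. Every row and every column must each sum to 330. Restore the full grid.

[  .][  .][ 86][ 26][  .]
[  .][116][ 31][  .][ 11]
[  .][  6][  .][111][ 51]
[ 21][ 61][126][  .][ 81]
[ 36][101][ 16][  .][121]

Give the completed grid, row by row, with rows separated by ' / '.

Using row 4: 21 + 61 + 126 + 81 + ? → (4,4) = 330 − 289 = 41.
The remaining cell in row 5 is (5,4) = 330 − 274 = 56.
The remaining cell in column 2 is (1,2) = 330 − 284 = 46.
The remaining cell in column 3 is (3,3) = 330 − 259 = 71.
Column 4 must total 330; the given cells sum to 234, so (2,4) = 96.
Column 5 needs 330; the known cells sum to 264, so (1,5) = 66.
The remaining cell in row 1 is (1,1) = 330 − 224 = 106.
Row 2 must total 330; the given cells sum to 254, so (2,1) = 76.
Row 3 must total 330; the given cells sum to 239, so (3,1) = 91.

106 46 86 26 66 / 76 116 31 96 11 / 91 6 71 111 51 / 21 61 126 41 81 / 36 101 16 56 121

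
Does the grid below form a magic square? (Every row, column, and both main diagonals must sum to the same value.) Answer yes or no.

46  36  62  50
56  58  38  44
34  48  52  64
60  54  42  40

No — row 1 sums to 194 but row 4 sums to 196.

Row 1: 46 + 36 + 62 + 50 = 194.
Row 2: 56 + 58 + 38 + 44 = 196.
Row 3: 34 + 48 + 52 + 64 = 198.
Row 4: 60 + 54 + 42 + 40 = 196.
Column 1: 46 + 56 + 34 + 60 = 196.
Column 2: 36 + 58 + 48 + 54 = 196.
Column 3: 62 + 38 + 52 + 42 = 194.
Column 4: 50 + 44 + 64 + 40 = 198.
Main diagonal: 46 + 58 + 52 + 40 = 196.
Anti-diagonal: 50 + 38 + 48 + 60 = 196.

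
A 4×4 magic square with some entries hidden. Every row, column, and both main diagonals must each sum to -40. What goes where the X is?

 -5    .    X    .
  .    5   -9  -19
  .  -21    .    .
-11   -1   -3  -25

Row 2: 5 + (-9) + (-19) + ? = -40, so (2,1) = -17.
Using column 1: -5 + (-17) + (-11) + ? → (3,1) = -40 − (-33) = -7.
Column 2 must total -40; the given cells sum to -17, so (1,2) = -23.
Main diagonal must total -40; the given cells sum to -25, so (3,3) = -15.
Anti-diagonal needs -40; the known cells sum to -41, so (1,4) = 1.
The remaining cell in row 1 is (1,3) = -40 − (-27) = -13.

-13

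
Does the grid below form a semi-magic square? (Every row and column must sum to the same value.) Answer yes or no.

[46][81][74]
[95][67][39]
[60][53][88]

Yes

Row 1: 46 + 81 + 74 = 201.
Row 2: 95 + 67 + 39 = 201.
Row 3: 60 + 53 + 88 = 201.
Column 1: 46 + 95 + 60 = 201.
Column 2: 81 + 67 + 53 = 201.
Column 3: 74 + 39 + 88 = 201.
All lines sum to 201.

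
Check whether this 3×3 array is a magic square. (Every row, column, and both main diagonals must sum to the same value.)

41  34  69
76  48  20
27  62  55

Row 1: 41 + 34 + 69 = 144.
Row 2: 76 + 48 + 20 = 144.
Row 3: 27 + 62 + 55 = 144.
Column 1: 41 + 76 + 27 = 144.
Column 2: 34 + 48 + 62 = 144.
Column 3: 69 + 20 + 55 = 144.
Main diagonal: 41 + 48 + 55 = 144.
Anti-diagonal: 69 + 48 + 27 = 144.
All lines sum to 144.

Yes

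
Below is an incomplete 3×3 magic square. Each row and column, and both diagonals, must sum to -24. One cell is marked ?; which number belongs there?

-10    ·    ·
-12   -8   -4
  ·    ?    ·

-16

From column 1, -24 − (-10 + (-12)) gives (3,1) = -2.
Using main diagonal: -10 + (-8) + ? → (3,3) = -24 − (-18) = -6.
From anti-diagonal, -24 − (-8 + (-2)) gives (1,3) = -14.
Row 1 needs -24; the known cells sum to -24, so (1,2) = 0.
From row 3, -24 − (-2 + (-6)) gives (3,2) = -16.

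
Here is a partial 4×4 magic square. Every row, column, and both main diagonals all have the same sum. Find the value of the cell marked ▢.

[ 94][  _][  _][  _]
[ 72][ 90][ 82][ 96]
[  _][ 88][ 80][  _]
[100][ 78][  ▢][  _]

Row 2 is complete and sums to 340; that is the magic constant.
Column 1 needs 340; the known cells sum to 266, so (3,1) = 74.
From column 2, 340 − (90 + 88 + 78) gives (1,2) = 84.
The remaining cell in main diagonal is (4,4) = 340 − 264 = 76.
From anti-diagonal, 340 − (82 + 88 + 100) gives (1,4) = 70.
Row 1 must total 340; the given cells sum to 248, so (1,3) = 92.
Row 3 must total 340; the given cells sum to 242, so (3,4) = 98.
From row 4, 340 − (100 + 78 + 76) gives (4,3) = 86.

86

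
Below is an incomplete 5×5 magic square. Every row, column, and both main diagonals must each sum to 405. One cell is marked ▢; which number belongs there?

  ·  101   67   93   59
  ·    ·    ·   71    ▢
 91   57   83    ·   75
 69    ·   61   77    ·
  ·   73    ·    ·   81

Row 1 must total 405; the given cells sum to 320, so (1,1) = 85.
Using row 3: 91 + 57 + 83 + 75 + ? → (3,4) = 405 − 306 = 99.
Column 4 needs 405; the known cells sum to 340, so (5,4) = 65.
The remaining cell in main diagonal is (2,2) = 405 − 326 = 79.
From column 2, 405 − (101 + 79 + 57 + 73) gives (4,2) = 95.
Using anti-diagonal: 59 + 71 + 83 + 95 + ? → (5,1) = 405 − 308 = 97.
Row 4 needs 405; the known cells sum to 302, so (4,5) = 103.
From row 5, 405 − (97 + 73 + 65 + 81) gives (5,3) = 89.
Column 1 needs 405; the known cells sum to 342, so (2,1) = 63.
Column 3 must total 405; the given cells sum to 300, so (2,3) = 105.
The remaining cell in column 5 is (2,5) = 405 − 318 = 87.

87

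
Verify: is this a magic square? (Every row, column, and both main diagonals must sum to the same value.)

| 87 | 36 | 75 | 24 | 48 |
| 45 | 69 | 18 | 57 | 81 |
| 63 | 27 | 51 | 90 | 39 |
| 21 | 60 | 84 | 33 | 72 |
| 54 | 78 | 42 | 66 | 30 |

Row 1: 87 + 36 + 75 + 24 + 48 = 270.
Row 2: 45 + 69 + 18 + 57 + 81 = 270.
Row 3: 63 + 27 + 51 + 90 + 39 = 270.
Row 4: 21 + 60 + 84 + 33 + 72 = 270.
Row 5: 54 + 78 + 42 + 66 + 30 = 270.
Column 1: 87 + 45 + 63 + 21 + 54 = 270.
Column 2: 36 + 69 + 27 + 60 + 78 = 270.
Column 3: 75 + 18 + 51 + 84 + 42 = 270.
Column 4: 24 + 57 + 90 + 33 + 66 = 270.
Column 5: 48 + 81 + 39 + 72 + 30 = 270.
Main diagonal: 87 + 69 + 51 + 33 + 30 = 270.
Anti-diagonal: 48 + 57 + 51 + 60 + 54 = 270.
All lines sum to 270.

Yes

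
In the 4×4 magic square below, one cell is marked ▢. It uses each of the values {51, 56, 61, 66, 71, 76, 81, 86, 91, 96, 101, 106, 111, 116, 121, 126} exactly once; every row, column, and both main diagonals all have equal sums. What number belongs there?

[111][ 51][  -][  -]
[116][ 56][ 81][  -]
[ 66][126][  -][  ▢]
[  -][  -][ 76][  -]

71

The 16 entries sum to 1416, so each line sums to 1416/4 = 354.
The remaining cell in row 2 is (2,4) = 354 − 253 = 101.
Using column 1: 111 + 116 + 66 + ? → (4,1) = 354 − 293 = 61.
Column 2: 51 + 56 + 126 + ? = 354, so (4,2) = 121.
Anti-diagonal must total 354; the given cells sum to 268, so (1,4) = 86.
Row 1 must total 354; the given cells sum to 248, so (1,3) = 106.
From row 4, 354 − (61 + 121 + 76) gives (4,4) = 96.
Column 3: 106 + 81 + 76 + ? = 354, so (3,3) = 91.
From column 4, 354 − (86 + 101 + 96) gives (3,4) = 71.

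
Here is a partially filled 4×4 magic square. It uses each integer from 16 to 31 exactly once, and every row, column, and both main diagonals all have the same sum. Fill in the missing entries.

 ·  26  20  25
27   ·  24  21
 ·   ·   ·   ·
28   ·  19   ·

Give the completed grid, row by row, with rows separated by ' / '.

The entries are 16 through 31, which sum to 376, so each line sums to 376/4 = 94.
From row 1, 94 − (26 + 20 + 25) gives (1,1) = 23.
Using row 2: 27 + 24 + 21 + ? → (2,2) = 94 − 72 = 22.
Column 1 must total 94; the given cells sum to 78, so (3,1) = 16.
Column 3: 20 + 24 + 19 + ? = 94, so (3,3) = 31.
Using main diagonal: 23 + 22 + 31 + ? → (4,4) = 94 − 76 = 18.
Anti-diagonal must total 94; the given cells sum to 77, so (3,2) = 17.
Row 3 needs 94; the known cells sum to 64, so (3,4) = 30.
Row 4 must total 94; the given cells sum to 65, so (4,2) = 29.

23 26 20 25 / 27 22 24 21 / 16 17 31 30 / 28 29 19 18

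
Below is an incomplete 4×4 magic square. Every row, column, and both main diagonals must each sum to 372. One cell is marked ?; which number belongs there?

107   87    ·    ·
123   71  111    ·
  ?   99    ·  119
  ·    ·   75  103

63

The remaining cell in row 2 is (2,4) = 372 − 305 = 67.
Using column 2: 87 + 71 + 99 + ? → (4,2) = 372 − 257 = 115.
The remaining cell in column 4 is (1,4) = 372 − 289 = 83.
Main diagonal must total 372; the given cells sum to 281, so (3,3) = 91.
Anti-diagonal must total 372; the given cells sum to 293, so (4,1) = 79.
From row 1, 372 − (107 + 87 + 83) gives (1,3) = 95.
Using row 3: 99 + 91 + 119 + ? → (3,1) = 372 − 309 = 63.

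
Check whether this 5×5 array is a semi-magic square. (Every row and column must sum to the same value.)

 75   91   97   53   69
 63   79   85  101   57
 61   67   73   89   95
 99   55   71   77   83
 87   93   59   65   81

Row 1: 75 + 91 + 97 + 53 + 69 = 385.
Row 2: 63 + 79 + 85 + 101 + 57 = 385.
Row 3: 61 + 67 + 73 + 89 + 95 = 385.
Row 4: 99 + 55 + 71 + 77 + 83 = 385.
Row 5: 87 + 93 + 59 + 65 + 81 = 385.
Column 1: 75 + 63 + 61 + 99 + 87 = 385.
Column 2: 91 + 79 + 67 + 55 + 93 = 385.
Column 3: 97 + 85 + 73 + 71 + 59 = 385.
Column 4: 53 + 101 + 89 + 77 + 65 = 385.
Column 5: 69 + 57 + 95 + 83 + 81 = 385.
All lines sum to 385.

Yes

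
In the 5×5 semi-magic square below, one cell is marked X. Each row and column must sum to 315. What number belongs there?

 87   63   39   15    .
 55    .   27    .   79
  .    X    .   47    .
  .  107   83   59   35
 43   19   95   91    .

Row 1: 87 + 63 + 39 + 15 + ? = 315, so (1,5) = 111.
From row 4, 315 − (107 + 83 + 59 + 35) gives (4,1) = 31.
From row 5, 315 − (43 + 19 + 95 + 91) gives (5,5) = 67.
Column 1 needs 315; the known cells sum to 216, so (3,1) = 99.
Column 3 needs 315; the known cells sum to 244, so (3,3) = 71.
Using column 4: 15 + 47 + 59 + 91 + ? → (2,4) = 315 − 212 = 103.
Column 5 must total 315; the given cells sum to 292, so (3,5) = 23.
The remaining cell in row 2 is (2,2) = 315 − 264 = 51.
Using row 3: 99 + 71 + 47 + 23 + ? → (3,2) = 315 − 240 = 75.

75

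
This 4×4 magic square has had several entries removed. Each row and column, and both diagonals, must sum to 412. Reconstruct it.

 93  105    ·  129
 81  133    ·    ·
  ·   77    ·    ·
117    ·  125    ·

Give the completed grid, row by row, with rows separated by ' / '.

93 105 85 129 / 81 133 89 109 / 121 77 113 101 / 117 97 125 73

Row 1: 93 + 105 + 129 + ? = 412, so (1,3) = 85.
Column 1 needs 412; the known cells sum to 291, so (3,1) = 121.
Column 2: 105 + 133 + 77 + ? = 412, so (4,2) = 97.
The remaining cell in anti-diagonal is (2,3) = 412 − 323 = 89.
Using row 2: 81 + 133 + 89 + ? → (2,4) = 412 − 303 = 109.
The remaining cell in row 4 is (4,4) = 412 − 339 = 73.
Using column 3: 85 + 89 + 125 + ? → (3,3) = 412 − 299 = 113.
Column 4 must total 412; the given cells sum to 311, so (3,4) = 101.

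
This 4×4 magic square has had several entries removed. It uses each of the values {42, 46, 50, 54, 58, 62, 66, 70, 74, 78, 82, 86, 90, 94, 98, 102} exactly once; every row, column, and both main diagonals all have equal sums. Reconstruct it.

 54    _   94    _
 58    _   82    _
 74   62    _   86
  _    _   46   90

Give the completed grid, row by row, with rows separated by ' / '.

The 16 entries sum to 1152, so each line sums to 1152/4 = 288.
The remaining cell in row 3 is (3,3) = 288 − 222 = 66.
Column 1 needs 288; the known cells sum to 186, so (4,1) = 102.
Main diagonal needs 288; the known cells sum to 210, so (2,2) = 78.
Anti-diagonal: 82 + 62 + 102 + ? = 288, so (1,4) = 42.
From row 1, 288 − (54 + 94 + 42) gives (1,2) = 98.
Row 2 needs 288; the known cells sum to 218, so (2,4) = 70.
Row 4 must total 288; the given cells sum to 238, so (4,2) = 50.

54 98 94 42 / 58 78 82 70 / 74 62 66 86 / 102 50 46 90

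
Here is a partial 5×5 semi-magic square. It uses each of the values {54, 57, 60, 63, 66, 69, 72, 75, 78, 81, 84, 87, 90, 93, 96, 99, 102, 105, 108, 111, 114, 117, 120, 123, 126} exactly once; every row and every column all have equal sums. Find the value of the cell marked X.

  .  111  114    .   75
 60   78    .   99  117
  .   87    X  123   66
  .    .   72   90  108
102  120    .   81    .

The 25 entries sum to 2250, so each line sums to 2250/5 = 450.
Row 2: 60 + 78 + 99 + 117 + ? = 450, so (2,3) = 96.
The remaining cell in column 2 is (4,2) = 450 − 396 = 54.
Column 4 must total 450; the given cells sum to 393, so (1,4) = 57.
Using column 5: 75 + 117 + 66 + 108 + ? → (5,5) = 450 − 366 = 84.
Row 1 needs 450; the known cells sum to 357, so (1,1) = 93.
Row 4 must total 450; the given cells sum to 324, so (4,1) = 126.
Row 5 must total 450; the given cells sum to 387, so (5,3) = 63.
Column 1: 93 + 60 + 126 + 102 + ? = 450, so (3,1) = 69.
Column 3 needs 450; the known cells sum to 345, so (3,3) = 105.

105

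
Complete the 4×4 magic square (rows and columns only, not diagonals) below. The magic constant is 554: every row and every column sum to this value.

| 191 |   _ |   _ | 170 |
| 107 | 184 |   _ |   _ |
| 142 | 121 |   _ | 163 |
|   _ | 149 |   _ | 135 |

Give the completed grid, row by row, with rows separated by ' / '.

191 100 93 170 / 107 184 177 86 / 142 121 128 163 / 114 149 156 135

From row 3, 554 − (142 + 121 + 163) gives (3,3) = 128.
Column 1: 191 + 107 + 142 + ? = 554, so (4,1) = 114.
From column 2, 554 − (184 + 121 + 149) gives (1,2) = 100.
Using column 4: 170 + 163 + 135 + ? → (2,4) = 554 − 468 = 86.
Using row 1: 191 + 100 + 170 + ? → (1,3) = 554 − 461 = 93.
The remaining cell in row 2 is (2,3) = 554 − 377 = 177.
Row 4 must total 554; the given cells sum to 398, so (4,3) = 156.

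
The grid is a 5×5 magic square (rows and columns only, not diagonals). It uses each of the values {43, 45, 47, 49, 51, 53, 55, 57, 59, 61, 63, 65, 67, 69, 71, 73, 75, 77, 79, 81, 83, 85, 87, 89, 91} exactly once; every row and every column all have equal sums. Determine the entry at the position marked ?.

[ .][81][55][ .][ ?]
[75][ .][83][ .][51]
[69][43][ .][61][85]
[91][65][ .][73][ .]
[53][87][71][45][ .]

The 25 entries sum to 1675, so each line sums to 1675/5 = 335.
The remaining cell in row 3 is (3,3) = 335 − 258 = 77.
Row 5: 53 + 87 + 71 + 45 + ? = 335, so (5,5) = 79.
Using column 1: 75 + 69 + 91 + 53 + ? → (1,1) = 335 − 288 = 47.
From column 2, 335 − (81 + 43 + 65 + 87) gives (2,2) = 59.
Column 3: 55 + 83 + 77 + 71 + ? = 335, so (4,3) = 49.
Using row 2: 75 + 59 + 83 + 51 + ? → (2,4) = 335 − 268 = 67.
Row 4 must total 335; the given cells sum to 278, so (4,5) = 57.
The remaining cell in column 4 is (1,4) = 335 − 246 = 89.
The remaining cell in column 5 is (1,5) = 335 − 272 = 63.

63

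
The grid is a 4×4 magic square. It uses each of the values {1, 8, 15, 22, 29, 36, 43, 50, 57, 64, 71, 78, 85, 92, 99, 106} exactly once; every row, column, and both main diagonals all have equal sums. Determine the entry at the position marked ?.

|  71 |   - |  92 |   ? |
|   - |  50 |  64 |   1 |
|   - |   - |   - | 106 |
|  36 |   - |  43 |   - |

29

The 16 entries sum to 856, so each line sums to 856/4 = 214.
Row 2 must total 214; the given cells sum to 115, so (2,1) = 99.
The remaining cell in column 1 is (3,1) = 214 − 206 = 8.
Column 3: 92 + 64 + 43 + ? = 214, so (3,3) = 15.
Main diagonal: 71 + 50 + 15 + ? = 214, so (4,4) = 78.
Row 3: 8 + 15 + 106 + ? = 214, so (3,2) = 85.
The remaining cell in row 4 is (4,2) = 214 − 157 = 57.
Column 2: 50 + 85 + 57 + ? = 214, so (1,2) = 22.
Column 4: 1 + 106 + 78 + ? = 214, so (1,4) = 29.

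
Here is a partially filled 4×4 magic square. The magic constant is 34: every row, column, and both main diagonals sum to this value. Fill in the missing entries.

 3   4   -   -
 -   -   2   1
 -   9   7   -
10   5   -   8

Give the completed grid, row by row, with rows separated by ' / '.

Row 4 needs 34; the known cells sum to 23, so (4,3) = 11.
From column 2, 34 − (4 + 9 + 5) gives (2,2) = 16.
Column 3 must total 34; the given cells sum to 20, so (1,3) = 14.
Using anti-diagonal: 2 + 9 + 10 + ? → (1,4) = 34 − 21 = 13.
Using row 2: 16 + 2 + 1 + ? → (2,1) = 34 − 19 = 15.
Column 1 must total 34; the given cells sum to 28, so (3,1) = 6.
Column 4 needs 34; the known cells sum to 22, so (3,4) = 12.

3 4 14 13 / 15 16 2 1 / 6 9 7 12 / 10 5 11 8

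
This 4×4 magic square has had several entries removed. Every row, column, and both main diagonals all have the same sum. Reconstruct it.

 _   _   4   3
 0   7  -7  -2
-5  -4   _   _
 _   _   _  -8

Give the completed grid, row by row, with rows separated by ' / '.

-3 -6 4 3 / 0 7 -7 -2 / -5 -4 2 5 / 6 1 -1 -8

Row 2 is already complete: 0 + 7 + -7 + -2 = -2, so that is the magic constant.
The remaining cell in column 4 is (3,4) = -2 − (-7) = 5.
Using anti-diagonal: 3 + (-7) + (-4) + ? → (4,1) = -2 − (-8) = 6.
Row 3 needs -2; the known cells sum to -4, so (3,3) = 2.
Column 1: 0 + (-5) + 6 + ? = -2, so (1,1) = -3.
The remaining cell in column 3 is (4,3) = -2 − (-1) = -1.
Row 1 needs -2; the known cells sum to 4, so (1,2) = -6.
From row 4, -2 − (6 + (-1) + (-8)) gives (4,2) = 1.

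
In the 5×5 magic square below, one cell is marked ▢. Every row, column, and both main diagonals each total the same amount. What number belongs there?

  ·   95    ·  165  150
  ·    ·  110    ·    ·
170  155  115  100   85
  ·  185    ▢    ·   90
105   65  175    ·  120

145

Row 3 is complete and sums to 625; that is the magic constant.
The remaining cell in row 5 is (5,4) = 625 − 465 = 160.
Column 2 must total 625; the given cells sum to 500, so (2,2) = 125.
Column 5: 150 + 85 + 90 + 120 + ? = 625, so (2,5) = 180.
Anti-diagonal must total 625; the given cells sum to 555, so (2,4) = 70.
The remaining cell in row 2 is (2,1) = 625 − 485 = 140.
The remaining cell in column 4 is (4,4) = 625 − 495 = 130.
The remaining cell in main diagonal is (1,1) = 625 − 490 = 135.
Using row 1: 135 + 95 + 165 + 150 + ? → (1,3) = 625 − 545 = 80.
Column 1 needs 625; the known cells sum to 550, so (4,1) = 75.
Column 3 needs 625; the known cells sum to 480, so (4,3) = 145.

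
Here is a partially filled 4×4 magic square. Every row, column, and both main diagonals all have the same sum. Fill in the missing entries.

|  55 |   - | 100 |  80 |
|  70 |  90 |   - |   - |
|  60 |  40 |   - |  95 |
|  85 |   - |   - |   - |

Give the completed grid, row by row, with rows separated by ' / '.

Column 1 is already complete: 55 + 70 + 60 + 85 = 270, so that is the magic constant.
Row 1: 55 + 100 + 80 + ? = 270, so (1,2) = 35.
From row 3, 270 − (60 + 40 + 95) gives (3,3) = 75.
Column 2 must total 270; the given cells sum to 165, so (4,2) = 105.
Main diagonal: 55 + 90 + 75 + ? = 270, so (4,4) = 50.
From anti-diagonal, 270 − (80 + 40 + 85) gives (2,3) = 65.
Row 2 needs 270; the known cells sum to 225, so (2,4) = 45.
Using row 4: 85 + 105 + 50 + ? → (4,3) = 270 − 240 = 30.

55 35 100 80 / 70 90 65 45 / 60 40 75 95 / 85 105 30 50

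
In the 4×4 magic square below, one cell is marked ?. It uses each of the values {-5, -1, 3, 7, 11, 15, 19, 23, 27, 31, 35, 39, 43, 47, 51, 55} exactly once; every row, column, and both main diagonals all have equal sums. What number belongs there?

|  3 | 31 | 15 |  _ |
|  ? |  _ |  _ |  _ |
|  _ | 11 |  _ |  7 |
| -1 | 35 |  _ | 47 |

The 16 entries sum to 400, so each line sums to 400/4 = 100.
Using row 1: 3 + 31 + 15 + ? → (1,4) = 100 − 49 = 51.
Row 4 must total 100; the given cells sum to 81, so (4,3) = 19.
The remaining cell in column 2 is (2,2) = 100 − 77 = 23.
From column 4, 100 − (51 + 7 + 47) gives (2,4) = -5.
Main diagonal: 3 + 23 + 47 + ? = 100, so (3,3) = 27.
Anti-diagonal: 51 + 11 + (-1) + ? = 100, so (2,3) = 39.
Row 2: 23 + 39 + (-5) + ? = 100, so (2,1) = 43.

43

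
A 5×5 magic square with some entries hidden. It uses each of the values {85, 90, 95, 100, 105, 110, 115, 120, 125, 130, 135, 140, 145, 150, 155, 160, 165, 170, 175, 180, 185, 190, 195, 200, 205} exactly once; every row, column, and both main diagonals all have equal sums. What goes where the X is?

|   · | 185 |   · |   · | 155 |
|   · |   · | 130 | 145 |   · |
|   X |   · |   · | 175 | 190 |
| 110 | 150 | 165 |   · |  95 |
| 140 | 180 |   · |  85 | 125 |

The 25 entries sum to 3625, so each line sums to 3625/5 = 725.
Using row 4: 110 + 150 + 165 + 95 + ? → (4,4) = 725 − 520 = 205.
Row 5 must total 725; the given cells sum to 530, so (5,3) = 195.
Using column 4: 145 + 175 + 205 + 85 + ? → (1,4) = 725 − 610 = 115.
Using column 5: 155 + 190 + 95 + 125 + ? → (2,5) = 725 − 565 = 160.
From anti-diagonal, 725 − (155 + 145 + 150 + 140) gives (3,3) = 135.
From column 3, 725 − (130 + 135 + 165 + 195) gives (1,3) = 100.
Row 1 needs 725; the known cells sum to 555, so (1,1) = 170.
From main diagonal, 725 − (170 + 135 + 205 + 125) gives (2,2) = 90.
Row 2 needs 725; the known cells sum to 525, so (2,1) = 200.
Column 1: 170 + 200 + 110 + 140 + ? = 725, so (3,1) = 105.

105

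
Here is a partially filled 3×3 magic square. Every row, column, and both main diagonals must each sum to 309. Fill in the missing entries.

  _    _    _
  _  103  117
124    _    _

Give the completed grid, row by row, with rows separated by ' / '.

96 131 82 / 89 103 117 / 124 75 110

Using row 2: 103 + 117 + ? → (2,1) = 309 − 220 = 89.
Column 1: 89 + 124 + ? = 309, so (1,1) = 96.
Using main diagonal: 96 + 103 + ? → (3,3) = 309 − 199 = 110.
Using anti-diagonal: 103 + 124 + ? → (1,3) = 309 − 227 = 82.
Row 1 must total 309; the given cells sum to 178, so (1,2) = 131.
Row 3 must total 309; the given cells sum to 234, so (3,2) = 75.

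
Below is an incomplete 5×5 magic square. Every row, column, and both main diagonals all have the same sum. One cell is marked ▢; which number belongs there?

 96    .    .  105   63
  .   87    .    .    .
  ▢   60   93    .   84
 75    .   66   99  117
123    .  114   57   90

Main diagonal is complete and sums to 465; that is the magic constant.
The remaining cell in row 4 is (4,2) = 465 − 357 = 108.
Using row 5: 123 + 114 + 57 + 90 + ? → (5,2) = 465 − 384 = 81.
Column 2 needs 465; the known cells sum to 336, so (1,2) = 129.
Column 5: 63 + 84 + 117 + 90 + ? = 465, so (2,5) = 111.
From anti-diagonal, 465 − (63 + 93 + 108 + 123) gives (2,4) = 78.
Row 1 must total 465; the given cells sum to 393, so (1,3) = 72.
From column 3, 465 − (72 + 93 + 66 + 114) gives (2,3) = 120.
From column 4, 465 − (105 + 78 + 99 + 57) gives (3,4) = 126.
Using row 2: 87 + 120 + 78 + 111 + ? → (2,1) = 465 − 396 = 69.
Row 3 needs 465; the known cells sum to 363, so (3,1) = 102.

102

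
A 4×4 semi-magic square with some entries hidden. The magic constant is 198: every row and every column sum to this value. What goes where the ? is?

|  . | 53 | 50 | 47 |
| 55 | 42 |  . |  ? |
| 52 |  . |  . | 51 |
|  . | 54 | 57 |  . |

The remaining cell in row 1 is (1,1) = 198 − 150 = 48.
Column 1: 48 + 55 + 52 + ? = 198, so (4,1) = 43.
Column 2 must total 198; the given cells sum to 149, so (3,2) = 49.
From row 3, 198 − (52 + 49 + 51) gives (3,3) = 46.
From row 4, 198 − (43 + 54 + 57) gives (4,4) = 44.
Column 3 must total 198; the given cells sum to 153, so (2,3) = 45.
Column 4 needs 198; the known cells sum to 142, so (2,4) = 56.

56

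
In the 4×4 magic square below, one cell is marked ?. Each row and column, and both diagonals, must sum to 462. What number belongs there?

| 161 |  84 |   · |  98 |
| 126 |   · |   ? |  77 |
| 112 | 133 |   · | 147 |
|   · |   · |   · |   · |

168

From row 1, 462 − (161 + 84 + 98) gives (1,3) = 119.
Using row 3: 112 + 133 + 147 + ? → (3,3) = 462 − 392 = 70.
Column 1 needs 462; the known cells sum to 399, so (4,1) = 63.
Column 4 must total 462; the given cells sum to 322, so (4,4) = 140.
Main diagonal: 161 + 70 + 140 + ? = 462, so (2,2) = 91.
Anti-diagonal needs 462; the known cells sum to 294, so (2,3) = 168.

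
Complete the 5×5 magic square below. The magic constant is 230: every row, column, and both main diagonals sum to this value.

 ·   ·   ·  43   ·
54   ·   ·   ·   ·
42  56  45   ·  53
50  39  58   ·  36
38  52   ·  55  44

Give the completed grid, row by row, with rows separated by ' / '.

46 35 49 43 57 / 54 48 37 51 40 / 42 56 45 34 53 / 50 39 58 47 36 / 38 52 41 55 44

Row 3 must total 230; the given cells sum to 196, so (3,4) = 34.
Using row 4: 50 + 39 + 58 + 36 + ? → (4,4) = 230 − 183 = 47.
Row 5 must total 230; the given cells sum to 189, so (5,3) = 41.
The remaining cell in column 1 is (1,1) = 230 − 184 = 46.
Column 4 must total 230; the given cells sum to 179, so (2,4) = 51.
Main diagonal must total 230; the given cells sum to 182, so (2,2) = 48.
Anti-diagonal must total 230; the given cells sum to 173, so (1,5) = 57.
Column 2 needs 230; the known cells sum to 195, so (1,2) = 35.
Column 5: 57 + 53 + 36 + 44 + ? = 230, so (2,5) = 40.
Row 1 needs 230; the known cells sum to 181, so (1,3) = 49.
Row 2 must total 230; the given cells sum to 193, so (2,3) = 37.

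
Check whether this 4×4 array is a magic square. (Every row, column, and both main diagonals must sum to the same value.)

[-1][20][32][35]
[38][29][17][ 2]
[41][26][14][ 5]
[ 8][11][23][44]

Yes

Row 1: -1 + 20 + 32 + 35 = 86.
Row 2: 38 + 29 + 17 + 2 = 86.
Row 3: 41 + 26 + 14 + 5 = 86.
Row 4: 8 + 11 + 23 + 44 = 86.
Column 1: -1 + 38 + 41 + 8 = 86.
Column 2: 20 + 29 + 26 + 11 = 86.
Column 3: 32 + 17 + 14 + 23 = 86.
Column 4: 35 + 2 + 5 + 44 = 86.
Main diagonal: -1 + 29 + 14 + 44 = 86.
Anti-diagonal: 35 + 17 + 26 + 8 = 86.
All lines sum to 86.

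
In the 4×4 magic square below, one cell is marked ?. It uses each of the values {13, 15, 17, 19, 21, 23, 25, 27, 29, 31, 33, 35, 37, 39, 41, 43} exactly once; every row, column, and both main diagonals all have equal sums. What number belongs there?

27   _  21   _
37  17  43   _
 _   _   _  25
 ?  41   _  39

13

The 16 entries sum to 448, so each line sums to 448/4 = 112.
Using row 2: 37 + 17 + 43 + ? → (2,4) = 112 − 97 = 15.
From column 4, 112 − (15 + 25 + 39) gives (1,4) = 33.
Main diagonal must total 112; the given cells sum to 83, so (3,3) = 29.
Row 1: 27 + 21 + 33 + ? = 112, so (1,2) = 31.
Column 2 must total 112; the given cells sum to 89, so (3,2) = 23.
Using column 3: 21 + 43 + 29 + ? → (4,3) = 112 − 93 = 19.
Anti-diagonal must total 112; the given cells sum to 99, so (4,1) = 13.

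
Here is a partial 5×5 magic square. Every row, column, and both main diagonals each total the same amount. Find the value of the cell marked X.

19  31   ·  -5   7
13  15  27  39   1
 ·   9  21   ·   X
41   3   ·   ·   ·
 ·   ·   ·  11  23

Row 2 is complete and sums to 95; that is the magic constant.
The remaining cell in row 1 is (1,3) = 95 − 52 = 43.
Column 2: 31 + 15 + 9 + 3 + ? = 95, so (5,2) = 37.
The remaining cell in main diagonal is (4,4) = 95 − 78 = 17.
Anti-diagonal needs 95; the known cells sum to 70, so (5,1) = 25.
Row 5 must total 95; the given cells sum to 96, so (5,3) = -1.
From column 1, 95 − (19 + 13 + 41 + 25) gives (3,1) = -3.
Column 3 must total 95; the given cells sum to 90, so (4,3) = 5.
Using column 4: -5 + 39 + 17 + 11 + ? → (3,4) = 95 − 62 = 33.
Row 3 needs 95; the known cells sum to 60, so (3,5) = 35.

35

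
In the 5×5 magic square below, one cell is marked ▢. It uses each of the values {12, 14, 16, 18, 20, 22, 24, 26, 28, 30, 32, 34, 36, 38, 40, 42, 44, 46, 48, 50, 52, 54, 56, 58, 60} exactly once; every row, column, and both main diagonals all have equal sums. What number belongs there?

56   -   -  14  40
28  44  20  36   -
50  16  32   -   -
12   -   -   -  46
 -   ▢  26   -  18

60

The 25 entries sum to 900, so each line sums to 900/5 = 180.
Row 2: 28 + 44 + 20 + 36 + ? = 180, so (2,5) = 52.
Column 1 must total 180; the given cells sum to 146, so (5,1) = 34.
Column 5: 40 + 52 + 46 + 18 + ? = 180, so (3,5) = 24.
Main diagonal needs 180; the known cells sum to 150, so (4,4) = 30.
Anti-diagonal: 40 + 36 + 32 + 34 + ? = 180, so (4,2) = 38.
Using row 3: 50 + 16 + 32 + 24 + ? → (3,4) = 180 − 122 = 58.
Row 4: 12 + 38 + 30 + 46 + ? = 180, so (4,3) = 54.
Column 3 must total 180; the given cells sum to 132, so (1,3) = 48.
Column 4: 14 + 36 + 58 + 30 + ? = 180, so (5,4) = 42.
From row 1, 180 − (56 + 48 + 14 + 40) gives (1,2) = 22.
Row 5 must total 180; the given cells sum to 120, so (5,2) = 60.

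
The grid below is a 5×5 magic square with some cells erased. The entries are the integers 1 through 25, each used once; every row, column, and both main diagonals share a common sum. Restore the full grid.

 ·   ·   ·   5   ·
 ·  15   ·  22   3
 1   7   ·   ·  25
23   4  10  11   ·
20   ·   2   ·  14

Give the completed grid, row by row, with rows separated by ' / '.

12 18 24 5 6 / 9 15 16 22 3 / 1 7 13 19 25 / 23 4 10 11 17 / 20 21 2 8 14

The entries are 1 through 25, which sum to 325, so each line sums to 325/5 = 65.
Row 4 needs 65; the known cells sum to 48, so (4,5) = 17.
From column 5, 65 − (3 + 25 + 17 + 14) gives (1,5) = 6.
The remaining cell in anti-diagonal is (3,3) = 65 − 52 = 13.
Row 3 must total 65; the given cells sum to 46, so (3,4) = 19.
The remaining cell in column 4 is (5,4) = 65 − 57 = 8.
The remaining cell in main diagonal is (1,1) = 65 − 53 = 12.
Row 5: 20 + 2 + 8 + 14 + ? = 65, so (5,2) = 21.
Column 1 must total 65; the given cells sum to 56, so (2,1) = 9.
Column 2 needs 65; the known cells sum to 47, so (1,2) = 18.
Row 1 needs 65; the known cells sum to 41, so (1,3) = 24.
Row 2: 9 + 15 + 22 + 3 + ? = 65, so (2,3) = 16.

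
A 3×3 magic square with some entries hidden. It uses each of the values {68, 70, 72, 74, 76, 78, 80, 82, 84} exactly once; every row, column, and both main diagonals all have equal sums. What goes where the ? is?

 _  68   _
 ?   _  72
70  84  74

The 9 entries sum to 684, so each line sums to 684/3 = 228.
From column 2, 228 − (68 + 84) gives (2,2) = 76.
Using column 3: 72 + 74 + ? → (1,3) = 228 − 146 = 82.
Using main diagonal: 76 + 74 + ? → (1,1) = 228 − 150 = 78.
Row 2 needs 228; the known cells sum to 148, so (2,1) = 80.

80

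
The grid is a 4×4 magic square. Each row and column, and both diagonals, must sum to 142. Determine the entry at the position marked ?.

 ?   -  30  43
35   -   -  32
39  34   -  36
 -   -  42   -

40

Row 3: 39 + 34 + 36 + ? = 142, so (3,3) = 33.
Column 3: 30 + 33 + 42 + ? = 142, so (2,3) = 37.
Column 4 needs 142; the known cells sum to 111, so (4,4) = 31.
Anti-diagonal: 43 + 37 + 34 + ? = 142, so (4,1) = 28.
Row 2: 35 + 37 + 32 + ? = 142, so (2,2) = 38.
Row 4: 28 + 42 + 31 + ? = 142, so (4,2) = 41.
Column 1 must total 142; the given cells sum to 102, so (1,1) = 40.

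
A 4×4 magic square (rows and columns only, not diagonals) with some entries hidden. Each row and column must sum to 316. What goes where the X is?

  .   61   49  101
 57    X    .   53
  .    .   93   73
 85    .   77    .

Row 1: 61 + 49 + 101 + ? = 316, so (1,1) = 105.
From column 1, 316 − (105 + 57 + 85) gives (3,1) = 69.
Using column 3: 49 + 93 + 77 + ? → (2,3) = 316 − 219 = 97.
The remaining cell in column 4 is (4,4) = 316 − 227 = 89.
From row 2, 316 − (57 + 97 + 53) gives (2,2) = 109.

109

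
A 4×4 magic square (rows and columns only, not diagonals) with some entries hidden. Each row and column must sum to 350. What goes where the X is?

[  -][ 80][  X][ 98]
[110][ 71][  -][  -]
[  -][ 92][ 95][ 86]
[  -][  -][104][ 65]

Using row 3: 92 + 95 + 86 + ? → (3,1) = 350 − 273 = 77.
From column 2, 350 − (80 + 71 + 92) gives (4,2) = 107.
Column 4 needs 350; the known cells sum to 249, so (2,4) = 101.
Row 2: 110 + 71 + 101 + ? = 350, so (2,3) = 68.
The remaining cell in row 4 is (4,1) = 350 − 276 = 74.
Using column 1: 110 + 77 + 74 + ? → (1,1) = 350 − 261 = 89.
Using column 3: 68 + 95 + 104 + ? → (1,3) = 350 − 267 = 83.

83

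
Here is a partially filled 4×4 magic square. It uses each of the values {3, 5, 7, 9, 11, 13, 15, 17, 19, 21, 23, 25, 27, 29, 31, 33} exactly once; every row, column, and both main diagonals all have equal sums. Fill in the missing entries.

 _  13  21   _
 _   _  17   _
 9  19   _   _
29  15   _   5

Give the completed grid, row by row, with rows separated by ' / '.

31 13 21 7 / 3 25 17 27 / 9 19 11 33 / 29 15 23 5

The 16 entries sum to 288, so each line sums to 288/4 = 72.
Row 4 needs 72; the known cells sum to 49, so (4,3) = 23.
The remaining cell in column 2 is (2,2) = 72 − 47 = 25.
Column 3 needs 72; the known cells sum to 61, so (3,3) = 11.
Main diagonal: 25 + 11 + 5 + ? = 72, so (1,1) = 31.
Anti-diagonal needs 72; the known cells sum to 65, so (1,4) = 7.
Using row 3: 9 + 19 + 11 + ? → (3,4) = 72 − 39 = 33.
Column 1 must total 72; the given cells sum to 69, so (2,1) = 3.
Using column 4: 7 + 33 + 5 + ? → (2,4) = 72 − 45 = 27.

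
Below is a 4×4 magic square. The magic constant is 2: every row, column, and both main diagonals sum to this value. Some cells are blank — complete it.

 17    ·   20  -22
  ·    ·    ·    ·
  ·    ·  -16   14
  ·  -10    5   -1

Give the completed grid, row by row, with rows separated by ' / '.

17 -13 20 -22 / -4 2 -7 11 / -19 23 -16 14 / 8 -10 5 -1

Row 1: 17 + 20 + (-22) + ? = 2, so (1,2) = -13.
Using row 4: -10 + 5 + (-1) + ? → (4,1) = 2 − (-6) = 8.
Column 3: 20 + (-16) + 5 + ? = 2, so (2,3) = -7.
Column 4 needs 2; the known cells sum to -9, so (2,4) = 11.
Main diagonal: 17 + (-16) + (-1) + ? = 2, so (2,2) = 2.
From anti-diagonal, 2 − (-22 + (-7) + 8) gives (3,2) = 23.
Row 2 needs 2; the known cells sum to 6, so (2,1) = -4.
From row 3, 2 − (23 + (-16) + 14) gives (3,1) = -19.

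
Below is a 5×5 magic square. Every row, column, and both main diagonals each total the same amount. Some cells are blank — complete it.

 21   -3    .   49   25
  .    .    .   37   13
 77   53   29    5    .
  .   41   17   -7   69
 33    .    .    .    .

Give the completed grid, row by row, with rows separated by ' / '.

21 -3 73 49 25 / -11 65 61 37 13 / 77 53 29 5 1 / 45 41 17 -7 69 / 33 9 -15 81 57

Anti-diagonal is already complete: 25 + 37 + 29 + 41 + 33 = 165, so that is the magic constant.
Row 1: 21 + (-3) + 49 + 25 + ? = 165, so (1,3) = 73.
The remaining cell in row 3 is (3,5) = 165 − 164 = 1.
Using row 4: 41 + 17 + (-7) + 69 + ? → (4,1) = 165 − 120 = 45.
Column 1: 21 + 77 + 45 + 33 + ? = 165, so (2,1) = -11.
From column 4, 165 − (49 + 37 + 5 + (-7)) gives (5,4) = 81.
Column 5: 25 + 13 + 1 + 69 + ? = 165, so (5,5) = 57.
Main diagonal must total 165; the given cells sum to 100, so (2,2) = 65.
Using row 2: -11 + 65 + 37 + 13 + ? → (2,3) = 165 − 104 = 61.
Column 2 must total 165; the given cells sum to 156, so (5,2) = 9.
Column 3 needs 165; the known cells sum to 180, so (5,3) = -15.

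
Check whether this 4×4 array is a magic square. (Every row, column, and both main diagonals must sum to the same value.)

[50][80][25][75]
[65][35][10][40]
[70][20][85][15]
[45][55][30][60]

Row 1: 50 + 80 + 25 + 75 = 230.
Row 2: 65 + 35 + 10 + 40 = 150.
Row 3: 70 + 20 + 85 + 15 = 190.
Row 4: 45 + 55 + 30 + 60 = 190.
Column 1: 50 + 65 + 70 + 45 = 230.
Column 2: 80 + 35 + 20 + 55 = 190.
Column 3: 25 + 10 + 85 + 30 = 150.
Column 4: 75 + 40 + 15 + 60 = 190.
Main diagonal: 50 + 35 + 85 + 60 = 230.
Anti-diagonal: 75 + 10 + 20 + 45 = 150.

No — row 4 sums to 190 but row 1 sums to 230.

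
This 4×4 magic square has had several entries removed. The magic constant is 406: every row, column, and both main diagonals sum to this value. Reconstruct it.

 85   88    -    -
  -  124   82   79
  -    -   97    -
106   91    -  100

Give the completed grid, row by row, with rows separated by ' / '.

Row 2 must total 406; the given cells sum to 285, so (2,1) = 121.
Row 4: 106 + 91 + 100 + ? = 406, so (4,3) = 109.
From column 1, 406 − (85 + 121 + 106) gives (3,1) = 94.
The remaining cell in column 2 is (3,2) = 406 − 303 = 103.
From column 3, 406 − (82 + 97 + 109) gives (1,3) = 118.
The remaining cell in anti-diagonal is (1,4) = 406 − 291 = 115.
Row 3 must total 406; the given cells sum to 294, so (3,4) = 112.

85 88 118 115 / 121 124 82 79 / 94 103 97 112 / 106 91 109 100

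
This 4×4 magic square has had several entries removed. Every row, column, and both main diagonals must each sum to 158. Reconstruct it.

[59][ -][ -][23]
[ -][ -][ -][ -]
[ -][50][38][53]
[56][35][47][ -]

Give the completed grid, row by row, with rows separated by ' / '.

59 32 44 23 / 26 41 29 62 / 17 50 38 53 / 56 35 47 20

Row 3: 50 + 38 + 53 + ? = 158, so (3,1) = 17.
Row 4: 56 + 35 + 47 + ? = 158, so (4,4) = 20.
Column 1 needs 158; the known cells sum to 132, so (2,1) = 26.
Column 4: 23 + 53 + 20 + ? = 158, so (2,4) = 62.
Using main diagonal: 59 + 38 + 20 + ? → (2,2) = 158 − 117 = 41.
Using anti-diagonal: 23 + 50 + 56 + ? → (2,3) = 158 − 129 = 29.
Column 2 must total 158; the given cells sum to 126, so (1,2) = 32.
Column 3 must total 158; the given cells sum to 114, so (1,3) = 44.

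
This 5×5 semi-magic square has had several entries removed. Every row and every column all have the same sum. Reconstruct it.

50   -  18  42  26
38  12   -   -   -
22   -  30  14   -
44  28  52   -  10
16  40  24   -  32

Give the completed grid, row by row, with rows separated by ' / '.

Column 1 is already complete: 50 + 38 + 22 + 44 + 16 = 170, so that is the magic constant.
Row 1 must total 170; the given cells sum to 136, so (1,2) = 34.
The remaining cell in row 4 is (4,4) = 170 − 134 = 36.
Using row 5: 16 + 40 + 24 + 32 + ? → (5,4) = 170 − 112 = 58.
Using column 2: 34 + 12 + 28 + 40 + ? → (3,2) = 170 − 114 = 56.
Using column 3: 18 + 30 + 52 + 24 + ? → (2,3) = 170 − 124 = 46.
Column 4 must total 170; the given cells sum to 150, so (2,4) = 20.
Row 2: 38 + 12 + 46 + 20 + ? = 170, so (2,5) = 54.
From row 3, 170 − (22 + 56 + 30 + 14) gives (3,5) = 48.

50 34 18 42 26 / 38 12 46 20 54 / 22 56 30 14 48 / 44 28 52 36 10 / 16 40 24 58 32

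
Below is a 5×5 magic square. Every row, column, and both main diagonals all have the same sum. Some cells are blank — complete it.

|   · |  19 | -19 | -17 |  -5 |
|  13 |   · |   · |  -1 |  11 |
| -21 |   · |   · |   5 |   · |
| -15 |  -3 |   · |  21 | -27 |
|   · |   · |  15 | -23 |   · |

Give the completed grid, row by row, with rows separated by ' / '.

7 19 -19 -17 -5 / 13 -25 -13 -1 11 / -21 -9 -7 5 17 / -15 -3 9 21 -27 / 1 3 15 -23 -11

Column 4 is already complete: -17 + -1 + 5 + 21 + -23 = -15, so that is the magic constant.
Row 1: 19 + (-19) + (-17) + (-5) + ? = -15, so (1,1) = 7.
Using row 4: -15 + (-3) + 21 + (-27) + ? → (4,3) = -15 − (-24) = 9.
Column 1: 7 + 13 + (-21) + (-15) + ? = -15, so (5,1) = 1.
The remaining cell in anti-diagonal is (3,3) = -15 − (-8) = -7.
Column 3: -19 + (-7) + 9 + 15 + ? = -15, so (2,3) = -13.
From row 2, -15 − (13 + (-13) + (-1) + 11) gives (2,2) = -25.
Main diagonal: 7 + (-25) + (-7) + 21 + ? = -15, so (5,5) = -11.
Row 5: 1 + 15 + (-23) + (-11) + ? = -15, so (5,2) = 3.
The remaining cell in column 2 is (3,2) = -15 − (-6) = -9.
Using column 5: -5 + 11 + (-27) + (-11) + ? → (3,5) = -15 − (-32) = 17.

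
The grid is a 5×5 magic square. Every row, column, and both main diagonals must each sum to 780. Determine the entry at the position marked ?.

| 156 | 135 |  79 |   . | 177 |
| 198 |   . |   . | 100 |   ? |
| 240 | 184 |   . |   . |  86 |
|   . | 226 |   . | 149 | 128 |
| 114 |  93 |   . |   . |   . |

From row 1, 780 − (156 + 135 + 79 + 177) gives (1,4) = 233.
Using column 1: 156 + 198 + 240 + 114 + ? → (4,1) = 780 − 708 = 72.
Column 2 needs 780; the known cells sum to 638, so (2,2) = 142.
Anti-diagonal must total 780; the given cells sum to 617, so (3,3) = 163.
From row 3, 780 − (240 + 184 + 163 + 86) gives (3,4) = 107.
Using row 4: 72 + 226 + 149 + 128 + ? → (4,3) = 780 − 575 = 205.
Using column 4: 233 + 100 + 107 + 149 + ? → (5,4) = 780 − 589 = 191.
The remaining cell in main diagonal is (5,5) = 780 − 610 = 170.
From row 5, 780 − (114 + 93 + 191 + 170) gives (5,3) = 212.
Using column 3: 79 + 163 + 205 + 212 + ? → (2,3) = 780 − 659 = 121.
Column 5 must total 780; the given cells sum to 561, so (2,5) = 219.

219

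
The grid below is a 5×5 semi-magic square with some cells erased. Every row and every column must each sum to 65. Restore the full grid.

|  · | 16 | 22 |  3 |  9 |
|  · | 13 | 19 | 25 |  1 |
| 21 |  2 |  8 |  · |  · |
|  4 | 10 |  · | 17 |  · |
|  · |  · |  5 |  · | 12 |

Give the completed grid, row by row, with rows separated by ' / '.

15 16 22 3 9 / 7 13 19 25 1 / 21 2 8 14 20 / 4 10 11 17 23 / 18 24 5 6 12

From row 1, 65 − (16 + 22 + 3 + 9) gives (1,1) = 15.
Row 2: 13 + 19 + 25 + 1 + ? = 65, so (2,1) = 7.
Using column 1: 15 + 7 + 21 + 4 + ? → (5,1) = 65 − 47 = 18.
Using column 2: 16 + 13 + 2 + 10 + ? → (5,2) = 65 − 41 = 24.
From column 3, 65 − (22 + 19 + 8 + 5) gives (4,3) = 11.
Using row 4: 4 + 10 + 11 + 17 + ? → (4,5) = 65 − 42 = 23.
Using row 5: 18 + 24 + 5 + 12 + ? → (5,4) = 65 − 59 = 6.
Column 4: 3 + 25 + 17 + 6 + ? = 65, so (3,4) = 14.
From column 5, 65 − (9 + 1 + 23 + 12) gives (3,5) = 20.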